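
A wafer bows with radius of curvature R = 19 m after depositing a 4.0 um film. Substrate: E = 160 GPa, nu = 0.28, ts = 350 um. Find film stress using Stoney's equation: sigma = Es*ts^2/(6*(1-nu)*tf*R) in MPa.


Step 1: Compute numerator: Es * ts^2 = 160 * 350^2 = 19600000 (GPa*um^2)
Step 2: Compute denominator (R in um): 6*(1-nu)*tf*R = 6*0.72*4.0*19e6 = 328320000.0 (um^2)
Step 3: sigma (GPa) = 19600000 / 328320000.0 = 5.9698e-02 GPa
Step 4: Convert to MPa (x1000): sigma = 59.7 MPa


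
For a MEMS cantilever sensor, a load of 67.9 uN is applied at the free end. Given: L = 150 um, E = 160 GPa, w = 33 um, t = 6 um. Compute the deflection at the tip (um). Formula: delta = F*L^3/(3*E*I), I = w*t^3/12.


Step 1: Calculate the second moment of area.
I = w * t^3 / 12 = 33 * 6^3 / 12 = 594.0 um^4
Step 2: Convert E to consistent units (1 GPa = 1000 uN/um^2).
E = 160 GPa = 160000 uN/um^2
Step 3: Calculate tip deflection.
delta = F * L^3 / (3 * E * I)
delta = 67.9 * 150^3 / (3 * 160000 * 594.0)
delta = 0.8037 um


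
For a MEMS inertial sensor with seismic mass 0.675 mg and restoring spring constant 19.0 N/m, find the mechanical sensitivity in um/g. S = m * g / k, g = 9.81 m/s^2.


Step 1: Convert mass: m = 0.675 mg = 6.75e-07 kg
Step 2: S = m * g / k = 6.75e-07 * 9.81 / 19.0
Step 3: S = 3.49e-07 m/g
Step 4: Convert to um/g: S = 0.349 um/g


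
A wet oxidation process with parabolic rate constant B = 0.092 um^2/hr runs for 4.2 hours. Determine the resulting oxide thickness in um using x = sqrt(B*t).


Step 1: Compute B*t = 0.092 * 4.2 = 0.3864
Step 2: x = sqrt(0.3864)
x = 0.622 um


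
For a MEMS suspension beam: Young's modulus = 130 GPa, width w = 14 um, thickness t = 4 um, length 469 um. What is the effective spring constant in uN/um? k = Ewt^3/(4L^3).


Step 1: Convert E to consistent units (1 GPa = 1000 uN/um^2).
E = 130 GPa = 130000 uN/um^2
Step 2: Compute t^3 = 4^3 = 64
Step 3: Compute L^3 = 469^3 = 103161709
Step 4: k = 130000 * 14 * 64 / (4 * 103161709)
k = 0.2823 uN/um


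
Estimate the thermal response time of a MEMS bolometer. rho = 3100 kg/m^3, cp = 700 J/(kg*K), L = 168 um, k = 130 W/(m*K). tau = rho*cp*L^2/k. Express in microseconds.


Step 1: Convert L to m: L = 168e-6 m
Step 2: L^2 = (168e-6)^2 = 2.8224e-08 m^2
Step 3: tau = 3100 * 700 * 2.8224e-08 / 130 = 4.7112369e-04 s
Step 4: Convert to microseconds (multiply by 1e6).
tau = 471.124 us


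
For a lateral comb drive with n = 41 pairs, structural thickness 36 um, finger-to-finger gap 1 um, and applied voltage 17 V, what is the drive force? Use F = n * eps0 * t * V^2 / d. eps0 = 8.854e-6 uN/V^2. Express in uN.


Step 1: Parameters: n=41, eps0=8.854e-6 uN/V^2, t=36 um, V=17 V, d=1 um
Step 2: V^2 = 289
Step 3: F = 41 * 8.854e-6 * 36 * 289 / 1
F = 3.777 uN


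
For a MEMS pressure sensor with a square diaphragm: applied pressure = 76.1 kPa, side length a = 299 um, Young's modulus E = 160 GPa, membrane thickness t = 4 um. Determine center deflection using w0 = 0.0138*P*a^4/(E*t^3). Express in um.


Step 1: Convert pressure to compatible units (E is in GPa, so P in GPa).
P = 76.1 kPa = 76.1e-6 GPa
Step 2: Compute numerator: 0.0138 * P * a^4.
a^4 = 299^4 = 7992538801
numerator = 0.0138 * 76.1e-6 * 7992538801 = 8.3936e+03
Step 3: Compute denominator: E * t^3 = 160 * 4^3 = 10240
Step 4: w0 = numerator / denominator = 8.3936e+03 / 10240 = 0.8197 um


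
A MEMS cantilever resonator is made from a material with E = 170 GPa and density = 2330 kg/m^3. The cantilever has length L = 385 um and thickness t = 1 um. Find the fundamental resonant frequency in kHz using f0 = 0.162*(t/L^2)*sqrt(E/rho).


Step 1: Convert units to SI.
t_SI = 1e-6 m, L_SI = 385e-6 m
Step 2: Calculate sqrt(E/rho).
sqrt(170e9 / 2330) = 8541.74 m/s
Step 3: Compute f0.
f0 = 0.162 * 1e-6 / (385e-6)^2 * 8541.74 = 9335.5 Hz = 9.34 kHz


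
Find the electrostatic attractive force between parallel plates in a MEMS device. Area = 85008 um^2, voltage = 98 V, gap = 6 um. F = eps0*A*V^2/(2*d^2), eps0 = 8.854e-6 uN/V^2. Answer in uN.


Step 1: Identify parameters.
eps0 = 8.854e-6 uN/V^2, A = 85008 um^2, V = 98 V, d = 6 um
Step 2: Compute V^2 = 98^2 = 9604
Step 3: Compute d^2 = 6^2 = 36
Step 4: F = 0.5 * 8.854e-6 * 85008 * 9604 / 36
F = 100.397 uN


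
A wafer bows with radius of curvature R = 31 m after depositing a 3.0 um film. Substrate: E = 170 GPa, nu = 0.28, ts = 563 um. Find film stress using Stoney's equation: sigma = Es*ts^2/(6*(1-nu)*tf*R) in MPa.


Step 1: Compute numerator: Es * ts^2 = 170 * 563^2 = 53884730 (GPa*um^2)
Step 2: Compute denominator (R in um): 6*(1-nu)*tf*R = 6*0.72*3.0*31e6 = 401760000.0 (um^2)
Step 3: sigma (GPa) = 53884730 / 401760000.0 = 1.34122e-01 GPa
Step 4: Convert to MPa (x1000): sigma = 134.1 MPa


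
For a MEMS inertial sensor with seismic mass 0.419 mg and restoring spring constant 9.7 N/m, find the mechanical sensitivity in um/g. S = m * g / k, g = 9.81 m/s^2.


Step 1: Convert mass: m = 0.419 mg = 4.19e-07 kg
Step 2: S = m * g / k = 4.19e-07 * 9.81 / 9.7
Step 3: S = 4.24e-07 m/g
Step 4: Convert to um/g: S = 0.424 um/g


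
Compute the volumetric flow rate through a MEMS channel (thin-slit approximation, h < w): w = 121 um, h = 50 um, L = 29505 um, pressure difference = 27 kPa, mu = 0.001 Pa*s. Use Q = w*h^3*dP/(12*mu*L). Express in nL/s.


Step 1: Convert all dimensions to SI (meters).
w = 121e-6 m, h = 50e-6 m, L = 29505e-6 m, dP = 27e3 Pa
Step 2: Q = w * h^3 * dP / (12 * mu * L)
Q = 121e-6 * (50e-6)^3 * 27e3 / (12 * 0.001 * 29505e-6) = 1.1534062e-09 m^3/s
Step 3: Convert Q from m^3/s to nL/s (1 m^3 = 1e12 nL, so multiply by 1e12).
Q = 1153.406 nL/s


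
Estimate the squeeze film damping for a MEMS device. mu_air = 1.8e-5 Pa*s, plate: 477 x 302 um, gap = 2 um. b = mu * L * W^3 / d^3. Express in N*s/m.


Step 1: Convert to SI.
L = 477e-6 m, W = 302e-6 m, d = 2e-6 m
Step 2: W^3 = (302e-6)^3 = 2.75e-11 m^3
Step 3: d^3 = (2e-6)^3 = 8.00e-18 m^3
Step 4: b = 1.8e-5 * 477e-6 * 2.75e-11 / 8.00e-18
b = 2.96e-02 N*s/m


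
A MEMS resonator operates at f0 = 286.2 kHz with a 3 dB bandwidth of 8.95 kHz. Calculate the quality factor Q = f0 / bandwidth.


Step 1: Q = f0 / bandwidth
Step 2: Q = 286.2 / 8.95
Q = 32.0


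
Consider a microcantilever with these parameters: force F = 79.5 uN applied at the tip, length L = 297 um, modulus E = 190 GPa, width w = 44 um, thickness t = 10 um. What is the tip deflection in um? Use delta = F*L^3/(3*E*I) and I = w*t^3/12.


Step 1: Calculate the second moment of area.
I = w * t^3 / 12 = 44 * 10^3 / 12 = 3666.6667 um^4
Step 2: Convert E to consistent units (1 GPa = 1000 uN/um^2).
E = 190 GPa = 190000 uN/um^2
Step 3: Calculate tip deflection.
delta = F * L^3 / (3 * E * I)
delta = 79.5 * 297^3 / (3 * 190000 * 3666.6667)
delta = 0.9965 um


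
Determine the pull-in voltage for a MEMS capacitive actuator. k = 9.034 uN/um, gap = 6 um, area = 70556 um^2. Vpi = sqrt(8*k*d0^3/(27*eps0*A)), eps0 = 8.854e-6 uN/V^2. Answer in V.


Step 1: Compute numerator: 8 * k * d0^3 = 8 * 9.034 * 6^3 = 15610.752
Step 2: Compute denominator: 27 * eps0 * A = 27 * 8.854e-6 * 70556 = 16.866976
Step 3: Vpi = sqrt(15610.752 / 16.866976)
Vpi = 30.42 V


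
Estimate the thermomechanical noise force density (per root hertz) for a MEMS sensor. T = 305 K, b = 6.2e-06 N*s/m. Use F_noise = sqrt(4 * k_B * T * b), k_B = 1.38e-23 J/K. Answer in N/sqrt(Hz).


Step 1: Compute 4 * k_B * T * b
= 4 * 1.38e-23 * 305 * 6.2e-06
= 1.0438e-25 N^2/Hz
Step 2: F_noise = sqrt(1.0438e-25)
F_noise = 3.23e-13 N/sqrt(Hz)


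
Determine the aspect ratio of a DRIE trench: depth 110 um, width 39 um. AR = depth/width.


Step 1: AR = depth / width
Step 2: AR = 110 / 39
AR = 2.8


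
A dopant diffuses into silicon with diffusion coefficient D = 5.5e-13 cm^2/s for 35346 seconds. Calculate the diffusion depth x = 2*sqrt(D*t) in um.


Step 1: Compute D*t = 5.5e-13 * 35346 = 1.94403e-08 cm^2
Step 2: sqrt(D*t) = 1.39428e-04 cm
Step 3: x = 2 * 1.39428e-04 cm = 2.78856e-04 cm
Step 4: Convert to um (1 cm = 1e4 um): x = 2.789 um


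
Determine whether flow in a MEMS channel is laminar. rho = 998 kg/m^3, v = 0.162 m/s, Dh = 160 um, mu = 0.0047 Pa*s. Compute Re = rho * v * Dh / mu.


Step 1: Convert Dh to meters: Dh = 160e-6 m
Step 2: Re = rho * v * Dh / mu
Re = 998 * 0.162 * 160e-6 / 0.0047
Re = 5.504
Since Re = 5.504 is below ~2300, the flow is laminar.


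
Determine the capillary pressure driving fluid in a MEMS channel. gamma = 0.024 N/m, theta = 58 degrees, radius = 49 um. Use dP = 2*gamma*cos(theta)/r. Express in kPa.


Step 1: cos(58 deg) = 0.5299
Step 2: Convert r to m: r = 49e-6 m
Step 3: dP = 2 * 0.024 * 0.5299 / 49e-6 = 519.1 Pa
Step 4: Convert Pa to kPa (divide by 1000).
dP = 0.52 kPa


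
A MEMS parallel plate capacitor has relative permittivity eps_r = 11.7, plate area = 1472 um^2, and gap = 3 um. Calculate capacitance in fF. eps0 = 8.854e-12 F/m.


Step 1: Convert area to m^2: A = 1472e-12 m^2
Step 2: Convert gap to m: d = 3e-6 m
Step 3: C = eps0 * eps_r * A / d
C = 8.854e-12 * 11.7 * 1472e-12 / 3e-6
Step 4: Convert to fF (multiply by 1e15).
C = 50.83 fF


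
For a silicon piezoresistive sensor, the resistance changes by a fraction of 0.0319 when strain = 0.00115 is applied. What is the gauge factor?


Step 1: Identify values.
dR/R = 0.0319, strain = 0.00115
Step 2: GF = (dR/R) / strain = 0.0319 / 0.00115
GF = 27.7


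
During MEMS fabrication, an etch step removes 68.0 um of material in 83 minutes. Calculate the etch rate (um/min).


Step 1: Etch rate = depth / time
Step 2: rate = 68.0 / 83
rate = 0.819 um/min


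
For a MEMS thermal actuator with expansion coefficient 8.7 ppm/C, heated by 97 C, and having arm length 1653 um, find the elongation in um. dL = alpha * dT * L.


Step 1: Convert CTE: alpha = 8.7 ppm/C = 8.7e-6 /C
Step 2: dL = 8.7e-6 * 97 * 1653
dL = 1.395 um


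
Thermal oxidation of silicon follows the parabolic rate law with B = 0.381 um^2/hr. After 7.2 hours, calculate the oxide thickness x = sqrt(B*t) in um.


Step 1: Compute B*t = 0.381 * 7.2 = 2.7432
Step 2: x = sqrt(2.7432)
x = 1.656 um


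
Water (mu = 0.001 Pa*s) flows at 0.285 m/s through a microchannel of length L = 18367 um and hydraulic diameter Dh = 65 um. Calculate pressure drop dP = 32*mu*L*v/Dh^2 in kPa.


Step 1: Convert to SI: L = 18367e-6 m, Dh = 65e-6 m
Step 2: dP = 32 * 0.001 * 18367e-6 * 0.285 / (65e-6)^2
Step 3: dP = 39646.64 Pa
Step 4: Convert to kPa: dP = 39.65 kPa


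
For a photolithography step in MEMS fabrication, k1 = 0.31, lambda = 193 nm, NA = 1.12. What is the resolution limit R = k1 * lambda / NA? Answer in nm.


Step 1: Identify values: k1 = 0.31, lambda = 193 nm, NA = 1.12
Step 2: R = k1 * lambda / NA
R = 0.31 * 193 / 1.12
R = 53.4 nm


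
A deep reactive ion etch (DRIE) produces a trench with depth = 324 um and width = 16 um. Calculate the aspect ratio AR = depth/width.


Step 1: AR = depth / width
Step 2: AR = 324 / 16
AR = 20.3


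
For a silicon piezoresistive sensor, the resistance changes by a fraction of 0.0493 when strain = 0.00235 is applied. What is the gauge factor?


Step 1: Identify values.
dR/R = 0.0493, strain = 0.00235
Step 2: GF = (dR/R) / strain = 0.0493 / 0.00235
GF = 21.0


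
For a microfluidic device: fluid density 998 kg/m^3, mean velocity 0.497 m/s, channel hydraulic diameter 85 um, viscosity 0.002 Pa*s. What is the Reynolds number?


Step 1: Convert Dh to meters: Dh = 85e-6 m
Step 2: Re = rho * v * Dh / mu
Re = 998 * 0.497 * 85e-6 / 0.002
Re = 21.08


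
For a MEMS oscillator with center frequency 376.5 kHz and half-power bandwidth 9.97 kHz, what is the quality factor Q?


Step 1: Q = f0 / bandwidth
Step 2: Q = 376.5 / 9.97
Q = 37.8


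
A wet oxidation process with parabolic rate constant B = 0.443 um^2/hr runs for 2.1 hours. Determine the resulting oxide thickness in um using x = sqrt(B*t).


Step 1: Compute B*t = 0.443 * 2.1 = 0.9303
Step 2: x = sqrt(0.9303)
x = 0.965 um


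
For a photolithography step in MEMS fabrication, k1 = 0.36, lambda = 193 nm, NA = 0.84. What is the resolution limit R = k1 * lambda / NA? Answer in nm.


Step 1: Identify values: k1 = 0.36, lambda = 193 nm, NA = 0.84
Step 2: R = k1 * lambda / NA
R = 0.36 * 193 / 0.84
R = 82.7 nm


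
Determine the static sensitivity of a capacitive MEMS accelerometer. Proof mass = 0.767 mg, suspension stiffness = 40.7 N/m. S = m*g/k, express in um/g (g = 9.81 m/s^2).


Step 1: Convert mass: m = 0.767 mg = 7.67e-07 kg
Step 2: S = m * g / k = 7.67e-07 * 9.81 / 40.7
Step 3: S = 1.85e-07 m/g
Step 4: Convert to um/g: S = 0.185 um/g


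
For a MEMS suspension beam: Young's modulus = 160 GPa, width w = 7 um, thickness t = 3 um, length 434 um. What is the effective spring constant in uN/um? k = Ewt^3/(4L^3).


Step 1: Convert E to consistent units (1 GPa = 1000 uN/um^2).
E = 160 GPa = 160000 uN/um^2
Step 2: Compute t^3 = 3^3 = 27
Step 3: Compute L^3 = 434^3 = 81746504
Step 4: k = 160000 * 7 * 27 / (4 * 81746504)
k = 0.0925 uN/um


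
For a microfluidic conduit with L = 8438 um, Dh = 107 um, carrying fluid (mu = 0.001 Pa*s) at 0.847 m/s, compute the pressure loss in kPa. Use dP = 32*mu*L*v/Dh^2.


Step 1: Convert to SI: L = 8438e-6 m, Dh = 107e-6 m
Step 2: dP = 32 * 0.001 * 8438e-6 * 0.847 / (107e-6)^2
Step 3: dP = 19975.85 Pa
Step 4: Convert to kPa: dP = 19.98 kPa


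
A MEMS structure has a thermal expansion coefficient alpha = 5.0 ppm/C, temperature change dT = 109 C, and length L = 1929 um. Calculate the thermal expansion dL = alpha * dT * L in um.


Step 1: Convert CTE: alpha = 5.0 ppm/C = 5.0e-6 /C
Step 2: dL = 5.0e-6 * 109 * 1929
dL = 1.0513 um


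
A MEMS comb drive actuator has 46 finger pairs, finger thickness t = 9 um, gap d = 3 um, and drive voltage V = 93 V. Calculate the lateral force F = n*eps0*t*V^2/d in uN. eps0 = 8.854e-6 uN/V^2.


Step 1: Parameters: n=46, eps0=8.854e-6 uN/V^2, t=9 um, V=93 V, d=3 um
Step 2: V^2 = 8649
Step 3: F = 46 * 8.854e-6 * 9 * 8649 / 3
F = 10.568 uN


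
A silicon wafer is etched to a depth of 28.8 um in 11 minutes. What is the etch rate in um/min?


Step 1: Etch rate = depth / time
Step 2: rate = 28.8 / 11
rate = 2.618 um/min


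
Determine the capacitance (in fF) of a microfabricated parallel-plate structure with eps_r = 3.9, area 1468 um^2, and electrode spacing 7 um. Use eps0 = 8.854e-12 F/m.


Step 1: Convert area to m^2: A = 1468e-12 m^2
Step 2: Convert gap to m: d = 7e-6 m
Step 3: C = eps0 * eps_r * A / d
C = 8.854e-12 * 3.9 * 1468e-12 / 7e-6
Step 4: Convert to fF (multiply by 1e15).
C = 7.24 fF


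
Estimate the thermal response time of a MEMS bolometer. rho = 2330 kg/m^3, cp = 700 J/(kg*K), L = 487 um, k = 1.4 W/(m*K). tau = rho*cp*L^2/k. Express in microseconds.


Step 1: Convert L to m: L = 487e-6 m
Step 2: L^2 = (487e-6)^2 = 2.37169e-07 m^2
Step 3: tau = 2330 * 700 * 2.37169e-07 / 1.4 = 2.76301885e-01 s
Step 4: Convert to microseconds (multiply by 1e6).
tau = 276301.885 us


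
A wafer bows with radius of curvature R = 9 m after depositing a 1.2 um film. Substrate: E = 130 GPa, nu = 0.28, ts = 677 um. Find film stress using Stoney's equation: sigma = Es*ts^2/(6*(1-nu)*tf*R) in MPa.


Step 1: Compute numerator: Es * ts^2 = 130 * 677^2 = 59582770 (GPa*um^2)
Step 2: Compute denominator (R in um): 6*(1-nu)*tf*R = 6*0.72*1.2*9e6 = 46656000.0 (um^2)
Step 3: sigma (GPa) = 59582770 / 46656000.0 = 1.277066e+00 GPa
Step 4: Convert to MPa (x1000): sigma = 1277.1 MPa


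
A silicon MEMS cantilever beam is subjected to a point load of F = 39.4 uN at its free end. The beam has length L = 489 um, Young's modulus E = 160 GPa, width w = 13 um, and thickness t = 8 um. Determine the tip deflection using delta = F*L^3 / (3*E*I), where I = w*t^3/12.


Step 1: Calculate the second moment of area.
I = w * t^3 / 12 = 13 * 8^3 / 12 = 554.6667 um^4
Step 2: Convert E to consistent units (1 GPa = 1000 uN/um^2).
E = 160 GPa = 160000 uN/um^2
Step 3: Calculate tip deflection.
delta = F * L^3 / (3 * E * I)
delta = 39.4 * 489^3 / (3 * 160000 * 554.6667)
delta = 17.3041 um


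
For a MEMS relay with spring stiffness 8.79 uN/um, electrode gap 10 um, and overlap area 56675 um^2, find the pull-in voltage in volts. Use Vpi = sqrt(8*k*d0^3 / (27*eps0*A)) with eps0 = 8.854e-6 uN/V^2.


Step 1: Compute numerator: 8 * k * d0^3 = 8 * 8.79 * 10^3 = 70320.0
Step 2: Compute denominator: 27 * eps0 * A = 27 * 8.854e-6 * 56675 = 13.548612
Step 3: Vpi = sqrt(70320.0 / 13.548612)
Vpi = 72.04 V


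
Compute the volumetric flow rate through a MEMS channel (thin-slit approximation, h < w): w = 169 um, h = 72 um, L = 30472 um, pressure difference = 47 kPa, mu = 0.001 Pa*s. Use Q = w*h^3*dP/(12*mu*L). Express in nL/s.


Step 1: Convert all dimensions to SI (meters).
w = 169e-6 m, h = 72e-6 m, L = 30472e-6 m, dP = 47e3 Pa
Step 2: Q = w * h^3 * dP / (12 * mu * L)
Q = 169e-6 * (72e-6)^3 * 47e3 / (12 * 0.001 * 30472e-6) = 8.10774061e-09 m^3/s
Step 3: Convert Q from m^3/s to nL/s (1 m^3 = 1e12 nL, so multiply by 1e12).
Q = 8107.741 nL/s


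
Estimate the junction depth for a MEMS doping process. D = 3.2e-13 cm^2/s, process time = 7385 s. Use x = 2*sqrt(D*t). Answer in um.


Step 1: Compute D*t = 3.2e-13 * 7385 = 2.3632e-09 cm^2
Step 2: sqrt(D*t) = 4.8613e-05 cm
Step 3: x = 2 * 4.8613e-05 cm = 9.7226e-05 cm
Step 4: Convert to um (1 cm = 1e4 um): x = 0.972 um


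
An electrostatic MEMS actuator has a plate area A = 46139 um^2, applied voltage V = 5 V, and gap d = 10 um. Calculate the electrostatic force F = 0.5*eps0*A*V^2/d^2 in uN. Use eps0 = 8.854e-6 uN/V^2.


Step 1: Identify parameters.
eps0 = 8.854e-6 uN/V^2, A = 46139 um^2, V = 5 V, d = 10 um
Step 2: Compute V^2 = 5^2 = 25
Step 3: Compute d^2 = 10^2 = 100
Step 4: F = 0.5 * 8.854e-6 * 46139 * 25 / 100
F = 0.051 uN


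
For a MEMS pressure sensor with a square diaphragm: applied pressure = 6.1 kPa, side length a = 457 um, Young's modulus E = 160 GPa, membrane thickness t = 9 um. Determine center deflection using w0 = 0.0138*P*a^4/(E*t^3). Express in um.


Step 1: Convert pressure to compatible units (E is in GPa, so P in GPa).
P = 6.1 kPa = 6.1e-6 GPa
Step 2: Compute numerator: 0.0138 * P * a^4.
a^4 = 457^4 = 43617904801
numerator = 0.0138 * 6.1e-6 * 43617904801 = 3.6718e+03
Step 3: Compute denominator: E * t^3 = 160 * 9^3 = 116640
Step 4: w0 = numerator / denominator = 3.6718e+03 / 116640 = 0.0315 um


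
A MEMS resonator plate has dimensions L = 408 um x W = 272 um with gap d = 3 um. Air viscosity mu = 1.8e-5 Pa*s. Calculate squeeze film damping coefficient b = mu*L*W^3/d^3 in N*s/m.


Step 1: Convert to SI.
L = 408e-6 m, W = 272e-6 m, d = 3e-6 m
Step 2: W^3 = (272e-6)^3 = 2.01e-11 m^3
Step 3: d^3 = (3e-6)^3 = 2.70e-17 m^3
Step 4: b = 1.8e-5 * 408e-6 * 2.01e-11 / 2.70e-17
b = 5.47e-03 N*s/m


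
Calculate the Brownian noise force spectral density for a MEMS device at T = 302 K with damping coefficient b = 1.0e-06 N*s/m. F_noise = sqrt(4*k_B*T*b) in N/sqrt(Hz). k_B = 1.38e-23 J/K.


Step 1: Compute 4 * k_B * T * b
= 4 * 1.38e-23 * 302 * 1.0e-06
= 1.6670e-26 N^2/Hz
Step 2: F_noise = sqrt(1.6670e-26)
F_noise = 1.29e-13 N/sqrt(Hz)


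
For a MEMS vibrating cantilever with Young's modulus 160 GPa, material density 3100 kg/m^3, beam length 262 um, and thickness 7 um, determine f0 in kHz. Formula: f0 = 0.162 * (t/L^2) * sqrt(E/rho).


Step 1: Convert units to SI.
t_SI = 7e-6 m, L_SI = 262e-6 m
Step 2: Calculate sqrt(E/rho).
sqrt(160e9 / 3100) = 7184.21 m/s
Step 3: Compute f0.
f0 = 0.162 * 7e-6 / (262e-6)^2 * 7184.21 = 118683.3 Hz = 118.68 kHz


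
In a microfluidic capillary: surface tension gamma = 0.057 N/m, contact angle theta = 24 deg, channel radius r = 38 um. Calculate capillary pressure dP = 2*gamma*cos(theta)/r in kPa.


Step 1: cos(24 deg) = 0.9135
Step 2: Convert r to m: r = 38e-6 m
Step 3: dP = 2 * 0.057 * 0.9135 / 38e-6 = 2740.5 Pa
Step 4: Convert Pa to kPa (divide by 1000).
dP = 2.74 kPa


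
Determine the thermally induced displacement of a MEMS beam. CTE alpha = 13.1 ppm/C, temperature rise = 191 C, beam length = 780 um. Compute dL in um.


Step 1: Convert CTE: alpha = 13.1 ppm/C = 13.1e-6 /C
Step 2: dL = 13.1e-6 * 191 * 780
dL = 1.9516 um


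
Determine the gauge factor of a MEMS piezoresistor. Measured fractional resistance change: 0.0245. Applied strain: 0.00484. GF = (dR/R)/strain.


Step 1: Identify values.
dR/R = 0.0245, strain = 0.00484
Step 2: GF = (dR/R) / strain = 0.0245 / 0.00484
GF = 5.1


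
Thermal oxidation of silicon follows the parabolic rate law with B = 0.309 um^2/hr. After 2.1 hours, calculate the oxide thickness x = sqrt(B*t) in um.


Step 1: Compute B*t = 0.309 * 2.1 = 0.6489
Step 2: x = sqrt(0.6489)
x = 0.806 um


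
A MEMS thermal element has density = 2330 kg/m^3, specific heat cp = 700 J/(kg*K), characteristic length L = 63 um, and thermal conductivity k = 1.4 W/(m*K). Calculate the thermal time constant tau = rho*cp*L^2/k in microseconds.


Step 1: Convert L to m: L = 63e-6 m
Step 2: L^2 = (63e-6)^2 = 3.969e-09 m^2
Step 3: tau = 2330 * 700 * 3.969e-09 / 1.4 = 4.623885e-03 s
Step 4: Convert to microseconds (multiply by 1e6).
tau = 4623.885 us


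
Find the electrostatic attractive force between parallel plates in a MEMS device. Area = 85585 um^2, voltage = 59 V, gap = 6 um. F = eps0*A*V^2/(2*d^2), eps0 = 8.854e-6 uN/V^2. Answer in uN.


Step 1: Identify parameters.
eps0 = 8.854e-6 uN/V^2, A = 85585 um^2, V = 59 V, d = 6 um
Step 2: Compute V^2 = 59^2 = 3481
Step 3: Compute d^2 = 6^2 = 36
Step 4: F = 0.5 * 8.854e-6 * 85585 * 3481 / 36
F = 36.636 uN


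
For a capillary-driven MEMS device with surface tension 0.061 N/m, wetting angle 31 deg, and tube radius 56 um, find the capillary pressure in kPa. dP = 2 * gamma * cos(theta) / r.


Step 1: cos(31 deg) = 0.8572
Step 2: Convert r to m: r = 56e-6 m
Step 3: dP = 2 * 0.061 * 0.8572 / 56e-6 = 1867.5 Pa
Step 4: Convert Pa to kPa (divide by 1000).
dP = 1.87 kPa


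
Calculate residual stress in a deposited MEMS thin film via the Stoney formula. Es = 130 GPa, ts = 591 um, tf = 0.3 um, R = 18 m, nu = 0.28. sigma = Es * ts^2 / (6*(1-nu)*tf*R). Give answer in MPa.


Step 1: Compute numerator: Es * ts^2 = 130 * 591^2 = 45406530 (GPa*um^2)
Step 2: Compute denominator (R in um): 6*(1-nu)*tf*R = 6*0.72*0.3*18e6 = 23328000.0 (um^2)
Step 3: sigma (GPa) = 45406530 / 23328000.0 = 1.946439e+00 GPa
Step 4: Convert to MPa (x1000): sigma = 1946.4 MPa


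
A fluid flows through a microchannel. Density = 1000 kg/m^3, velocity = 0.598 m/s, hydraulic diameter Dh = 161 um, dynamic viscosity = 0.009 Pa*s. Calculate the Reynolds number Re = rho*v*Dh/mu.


Step 1: Convert Dh to meters: Dh = 161e-6 m
Step 2: Re = rho * v * Dh / mu
Re = 1000 * 0.598 * 161e-6 / 0.009
Re = 10.698


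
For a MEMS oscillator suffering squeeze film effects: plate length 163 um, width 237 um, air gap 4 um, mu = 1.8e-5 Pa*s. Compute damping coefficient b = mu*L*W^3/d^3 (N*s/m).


Step 1: Convert to SI.
L = 163e-6 m, W = 237e-6 m, d = 4e-6 m
Step 2: W^3 = (237e-6)^3 = 1.33e-11 m^3
Step 3: d^3 = (4e-6)^3 = 6.40e-17 m^3
Step 4: b = 1.8e-5 * 163e-6 * 1.33e-11 / 6.40e-17
b = 6.10e-04 N*s/m


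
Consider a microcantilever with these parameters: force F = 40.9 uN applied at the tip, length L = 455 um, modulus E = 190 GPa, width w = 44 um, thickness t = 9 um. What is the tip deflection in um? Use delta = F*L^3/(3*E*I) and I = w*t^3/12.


Step 1: Calculate the second moment of area.
I = w * t^3 / 12 = 44 * 9^3 / 12 = 2673.0 um^4
Step 2: Convert E to consistent units (1 GPa = 1000 uN/um^2).
E = 190 GPa = 190000 uN/um^2
Step 3: Calculate tip deflection.
delta = F * L^3 / (3 * E * I)
delta = 40.9 * 455^3 / (3 * 190000 * 2673.0)
delta = 2.5286 um


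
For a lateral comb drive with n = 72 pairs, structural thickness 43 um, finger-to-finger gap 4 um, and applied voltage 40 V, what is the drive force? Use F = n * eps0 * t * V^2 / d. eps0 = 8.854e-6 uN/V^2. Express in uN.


Step 1: Parameters: n=72, eps0=8.854e-6 uN/V^2, t=43 um, V=40 V, d=4 um
Step 2: V^2 = 1600
Step 3: F = 72 * 8.854e-6 * 43 * 1600 / 4
F = 10.965 uN


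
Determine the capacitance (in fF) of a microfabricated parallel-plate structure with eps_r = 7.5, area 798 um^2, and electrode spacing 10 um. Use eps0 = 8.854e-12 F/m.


Step 1: Convert area to m^2: A = 798e-12 m^2
Step 2: Convert gap to m: d = 10e-6 m
Step 3: C = eps0 * eps_r * A / d
C = 8.854e-12 * 7.5 * 798e-12 / 10e-6
Step 4: Convert to fF (multiply by 1e15).
C = 5.3 fF


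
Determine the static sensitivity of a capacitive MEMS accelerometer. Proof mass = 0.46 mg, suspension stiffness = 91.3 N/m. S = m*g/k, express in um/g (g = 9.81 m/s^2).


Step 1: Convert mass: m = 0.46 mg = 4.60e-07 kg
Step 2: S = m * g / k = 4.60e-07 * 9.81 / 91.3
Step 3: S = 4.94e-08 m/g
Step 4: Convert to um/g: S = 0.049 um/g


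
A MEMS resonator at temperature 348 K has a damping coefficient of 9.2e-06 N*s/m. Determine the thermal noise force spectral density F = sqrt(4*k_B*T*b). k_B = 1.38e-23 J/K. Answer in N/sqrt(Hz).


Step 1: Compute 4 * k_B * T * b
= 4 * 1.38e-23 * 348 * 9.2e-06
= 1.7673e-25 N^2/Hz
Step 2: F_noise = sqrt(1.7673e-25)
F_noise = 4.20e-13 N/sqrt(Hz)


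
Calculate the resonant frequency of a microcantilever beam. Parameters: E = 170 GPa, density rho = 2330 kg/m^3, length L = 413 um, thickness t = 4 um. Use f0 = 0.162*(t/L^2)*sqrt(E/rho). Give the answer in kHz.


Step 1: Convert units to SI.
t_SI = 4e-6 m, L_SI = 413e-6 m
Step 2: Calculate sqrt(E/rho).
sqrt(170e9 / 2330) = 8541.74 m/s
Step 3: Compute f0.
f0 = 0.162 * 4e-6 / (413e-6)^2 * 8541.74 = 32450.5 Hz = 32.45 kHz


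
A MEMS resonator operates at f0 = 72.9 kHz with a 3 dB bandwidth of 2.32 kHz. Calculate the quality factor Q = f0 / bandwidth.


Step 1: Q = f0 / bandwidth
Step 2: Q = 72.9 / 2.32
Q = 31.4


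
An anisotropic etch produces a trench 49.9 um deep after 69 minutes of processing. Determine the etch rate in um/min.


Step 1: Etch rate = depth / time
Step 2: rate = 49.9 / 69
rate = 0.723 um/min


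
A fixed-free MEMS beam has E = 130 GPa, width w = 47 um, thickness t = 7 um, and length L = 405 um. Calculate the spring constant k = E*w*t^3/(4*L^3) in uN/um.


Step 1: Convert E to consistent units (1 GPa = 1000 uN/um^2).
E = 130 GPa = 130000 uN/um^2
Step 2: Compute t^3 = 7^3 = 343
Step 3: Compute L^3 = 405^3 = 66430125
Step 4: k = 130000 * 47 * 343 / (4 * 66430125)
k = 7.887 uN/um


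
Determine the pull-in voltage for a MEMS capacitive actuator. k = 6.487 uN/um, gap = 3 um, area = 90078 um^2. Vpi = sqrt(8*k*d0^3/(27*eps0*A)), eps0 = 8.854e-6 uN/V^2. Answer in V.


Step 1: Compute numerator: 8 * k * d0^3 = 8 * 6.487 * 3^3 = 1401.192
Step 2: Compute denominator: 27 * eps0 * A = 27 * 8.854e-6 * 90078 = 21.533867
Step 3: Vpi = sqrt(1401.192 / 21.533867)
Vpi = 8.07 V


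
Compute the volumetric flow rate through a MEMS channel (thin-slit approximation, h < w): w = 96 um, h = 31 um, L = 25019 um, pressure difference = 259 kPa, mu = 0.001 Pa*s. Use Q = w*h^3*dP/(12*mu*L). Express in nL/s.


Step 1: Convert all dimensions to SI (meters).
w = 96e-6 m, h = 31e-6 m, L = 25019e-6 m, dP = 259e3 Pa
Step 2: Q = w * h^3 * dP / (12 * mu * L)
Q = 96e-6 * (31e-6)^3 * 259e3 / (12 * 0.001 * 25019e-6) = 2.46720301e-09 m^3/s
Step 3: Convert Q from m^3/s to nL/s (1 m^3 = 1e12 nL, so multiply by 1e12).
Q = 2467.203 nL/s


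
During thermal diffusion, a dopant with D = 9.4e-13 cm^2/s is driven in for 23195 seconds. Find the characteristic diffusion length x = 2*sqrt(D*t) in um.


Step 1: Compute D*t = 9.4e-13 * 23195 = 2.18033e-08 cm^2
Step 2: sqrt(D*t) = 1.47659e-04 cm
Step 3: x = 2 * 1.47659e-04 cm = 2.95318e-04 cm
Step 4: Convert to um (1 cm = 1e4 um): x = 2.953 um


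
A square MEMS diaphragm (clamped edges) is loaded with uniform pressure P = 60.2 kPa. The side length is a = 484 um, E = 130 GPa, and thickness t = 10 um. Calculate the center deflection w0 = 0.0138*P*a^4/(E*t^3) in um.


Step 1: Convert pressure to compatible units (E is in GPa, so P in GPa).
P = 60.2 kPa = 60.2e-6 GPa
Step 2: Compute numerator: 0.0138 * P * a^4.
a^4 = 484^4 = 54875873536
numerator = 0.0138 * 60.2e-6 * 54875873536 = 4.55887e+04
Step 3: Compute denominator: E * t^3 = 130 * 10^3 = 130000
Step 4: w0 = numerator / denominator = 4.55887e+04 / 130000 = 0.3507 um


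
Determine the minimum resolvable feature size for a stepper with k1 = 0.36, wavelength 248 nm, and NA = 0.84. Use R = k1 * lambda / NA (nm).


Step 1: Identify values: k1 = 0.36, lambda = 248 nm, NA = 0.84
Step 2: R = k1 * lambda / NA
R = 0.36 * 248 / 0.84
R = 106.3 nm


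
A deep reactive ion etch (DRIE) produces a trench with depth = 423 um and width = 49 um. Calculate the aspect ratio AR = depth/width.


Step 1: AR = depth / width
Step 2: AR = 423 / 49
AR = 8.6


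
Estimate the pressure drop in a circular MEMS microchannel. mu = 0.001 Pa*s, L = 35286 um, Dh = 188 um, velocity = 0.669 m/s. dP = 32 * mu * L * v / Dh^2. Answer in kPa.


Step 1: Convert to SI: L = 35286e-6 m, Dh = 188e-6 m
Step 2: dP = 32 * 0.001 * 35286e-6 * 0.669 / (188e-6)^2
Step 3: dP = 21372.87 Pa
Step 4: Convert to kPa: dP = 21.37 kPa


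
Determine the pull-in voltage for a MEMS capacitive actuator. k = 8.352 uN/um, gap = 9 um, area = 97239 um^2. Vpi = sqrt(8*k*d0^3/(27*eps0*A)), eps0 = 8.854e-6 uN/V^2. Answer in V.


Step 1: Compute numerator: 8 * k * d0^3 = 8 * 8.352 * 9^3 = 48708.864
Step 2: Compute denominator: 27 * eps0 * A = 27 * 8.854e-6 * 97239 = 23.245761
Step 3: Vpi = sqrt(48708.864 / 23.245761)
Vpi = 45.78 V


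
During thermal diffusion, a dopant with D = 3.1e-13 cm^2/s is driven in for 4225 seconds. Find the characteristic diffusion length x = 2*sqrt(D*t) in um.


Step 1: Compute D*t = 3.1e-13 * 4225 = 1.30975e-09 cm^2
Step 2: sqrt(D*t) = 3.619e-05 cm
Step 3: x = 2 * 3.619e-05 cm = 7.238e-05 cm
Step 4: Convert to um (1 cm = 1e4 um): x = 0.724 um


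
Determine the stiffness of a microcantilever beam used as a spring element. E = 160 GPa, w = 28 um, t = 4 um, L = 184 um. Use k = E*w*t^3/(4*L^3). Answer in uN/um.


Step 1: Convert E to consistent units (1 GPa = 1000 uN/um^2).
E = 160 GPa = 160000 uN/um^2
Step 2: Compute t^3 = 4^3 = 64
Step 3: Compute L^3 = 184^3 = 6229504
Step 4: k = 160000 * 28 * 64 / (4 * 6229504)
k = 11.5065 uN/um


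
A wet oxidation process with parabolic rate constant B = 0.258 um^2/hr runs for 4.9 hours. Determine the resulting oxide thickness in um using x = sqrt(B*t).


Step 1: Compute B*t = 0.258 * 4.9 = 1.2642
Step 2: x = sqrt(1.2642)
x = 1.124 um


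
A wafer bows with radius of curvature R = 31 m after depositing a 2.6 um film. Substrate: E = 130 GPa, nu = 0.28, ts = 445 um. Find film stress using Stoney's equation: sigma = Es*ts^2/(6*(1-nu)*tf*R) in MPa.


Step 1: Compute numerator: Es * ts^2 = 130 * 445^2 = 25743250 (GPa*um^2)
Step 2: Compute denominator (R in um): 6*(1-nu)*tf*R = 6*0.72*2.6*31e6 = 348192000.0 (um^2)
Step 3: sigma (GPa) = 25743250 / 348192000.0 = 7.3934e-02 GPa
Step 4: Convert to MPa (x1000): sigma = 73.9 MPa


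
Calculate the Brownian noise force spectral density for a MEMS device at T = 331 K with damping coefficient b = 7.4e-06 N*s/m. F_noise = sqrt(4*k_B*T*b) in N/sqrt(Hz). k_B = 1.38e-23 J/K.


Step 1: Compute 4 * k_B * T * b
= 4 * 1.38e-23 * 331 * 7.4e-06
= 1.3521e-25 N^2/Hz
Step 2: F_noise = sqrt(1.3521e-25)
F_noise = 3.68e-13 N/sqrt(Hz)


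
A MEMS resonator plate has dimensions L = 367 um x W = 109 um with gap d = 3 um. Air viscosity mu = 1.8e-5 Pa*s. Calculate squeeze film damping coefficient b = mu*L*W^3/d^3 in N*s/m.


Step 1: Convert to SI.
L = 367e-6 m, W = 109e-6 m, d = 3e-6 m
Step 2: W^3 = (109e-6)^3 = 1.30e-12 m^3
Step 3: d^3 = (3e-6)^3 = 2.70e-17 m^3
Step 4: b = 1.8e-5 * 367e-6 * 1.30e-12 / 2.70e-17
b = 3.17e-04 N*s/m


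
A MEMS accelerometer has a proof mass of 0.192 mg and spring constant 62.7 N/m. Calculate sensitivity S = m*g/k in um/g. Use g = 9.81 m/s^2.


Step 1: Convert mass: m = 0.192 mg = 1.92e-07 kg
Step 2: S = m * g / k = 1.92e-07 * 9.81 / 62.7
Step 3: S = 3.00e-08 m/g
Step 4: Convert to um/g: S = 0.03 um/g


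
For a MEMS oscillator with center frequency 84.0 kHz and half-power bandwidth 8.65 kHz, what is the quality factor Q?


Step 1: Q = f0 / bandwidth
Step 2: Q = 84.0 / 8.65
Q = 9.7


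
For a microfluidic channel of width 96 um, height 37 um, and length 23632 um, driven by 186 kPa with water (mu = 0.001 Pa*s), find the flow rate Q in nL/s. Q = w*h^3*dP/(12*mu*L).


Step 1: Convert all dimensions to SI (meters).
w = 96e-6 m, h = 37e-6 m, L = 23632e-6 m, dP = 186e3 Pa
Step 2: Q = w * h^3 * dP / (12 * mu * L)
Q = 96e-6 * (37e-6)^3 * 186e3 / (12 * 0.001 * 23632e-6) = 3.18939e-09 m^3/s
Step 3: Convert Q from m^3/s to nL/s (1 m^3 = 1e12 nL, so multiply by 1e12).
Q = 3189.39 nL/s


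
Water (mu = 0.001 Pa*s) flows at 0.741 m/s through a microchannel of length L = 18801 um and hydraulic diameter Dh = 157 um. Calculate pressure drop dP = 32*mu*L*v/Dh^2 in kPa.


Step 1: Convert to SI: L = 18801e-6 m, Dh = 157e-6 m
Step 2: dP = 32 * 0.001 * 18801e-6 * 0.741 / (157e-6)^2
Step 3: dP = 18086.30 Pa
Step 4: Convert to kPa: dP = 18.09 kPa


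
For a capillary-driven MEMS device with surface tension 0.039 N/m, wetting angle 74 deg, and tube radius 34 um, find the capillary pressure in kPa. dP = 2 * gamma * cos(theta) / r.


Step 1: cos(74 deg) = 0.2756
Step 2: Convert r to m: r = 34e-6 m
Step 3: dP = 2 * 0.039 * 0.2756 / 34e-6 = 632.3 Pa
Step 4: Convert Pa to kPa (divide by 1000).
dP = 0.63 kPa


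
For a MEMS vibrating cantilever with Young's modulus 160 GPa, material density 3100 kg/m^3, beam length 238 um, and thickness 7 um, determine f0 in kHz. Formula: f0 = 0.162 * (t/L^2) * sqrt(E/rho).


Step 1: Convert units to SI.
t_SI = 7e-6 m, L_SI = 238e-6 m
Step 2: Calculate sqrt(E/rho).
sqrt(160e9 / 3100) = 7184.21 m/s
Step 3: Compute f0.
f0 = 0.162 * 7e-6 / (238e-6)^2 * 7184.21 = 143826.3 Hz = 143.83 kHz


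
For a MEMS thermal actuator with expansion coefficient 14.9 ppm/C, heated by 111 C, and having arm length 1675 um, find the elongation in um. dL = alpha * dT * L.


Step 1: Convert CTE: alpha = 14.9 ppm/C = 14.9e-6 /C
Step 2: dL = 14.9e-6 * 111 * 1675
dL = 2.7703 um


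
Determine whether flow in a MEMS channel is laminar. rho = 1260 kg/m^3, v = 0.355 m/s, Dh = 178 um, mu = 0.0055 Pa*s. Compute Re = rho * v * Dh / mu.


Step 1: Convert Dh to meters: Dh = 178e-6 m
Step 2: Re = rho * v * Dh / mu
Re = 1260 * 0.355 * 178e-6 / 0.0055
Re = 14.476
Since Re = 14.476 is below ~2300, the flow is laminar.


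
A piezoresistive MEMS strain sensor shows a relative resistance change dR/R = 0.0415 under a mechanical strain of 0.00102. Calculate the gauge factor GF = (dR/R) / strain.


Step 1: Identify values.
dR/R = 0.0415, strain = 0.00102
Step 2: GF = (dR/R) / strain = 0.0415 / 0.00102
GF = 40.7


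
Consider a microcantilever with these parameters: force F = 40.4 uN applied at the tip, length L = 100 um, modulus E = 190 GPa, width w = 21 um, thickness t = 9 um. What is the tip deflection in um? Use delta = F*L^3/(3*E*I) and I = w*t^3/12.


Step 1: Calculate the second moment of area.
I = w * t^3 / 12 = 21 * 9^3 / 12 = 1275.75 um^4
Step 2: Convert E to consistent units (1 GPa = 1000 uN/um^2).
E = 190 GPa = 190000 uN/um^2
Step 3: Calculate tip deflection.
delta = F * L^3 / (3 * E * I)
delta = 40.4 * 100^3 / (3 * 190000 * 1275.75)
delta = 0.0556 um


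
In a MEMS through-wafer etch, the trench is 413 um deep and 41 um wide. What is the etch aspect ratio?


Step 1: AR = depth / width
Step 2: AR = 413 / 41
AR = 10.1


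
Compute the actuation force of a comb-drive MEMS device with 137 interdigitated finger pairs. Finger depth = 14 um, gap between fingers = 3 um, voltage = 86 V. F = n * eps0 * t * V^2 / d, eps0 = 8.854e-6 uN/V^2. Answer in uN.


Step 1: Parameters: n=137, eps0=8.854e-6 uN/V^2, t=14 um, V=86 V, d=3 um
Step 2: V^2 = 7396
Step 3: F = 137 * 8.854e-6 * 14 * 7396 / 3
F = 41.866 uN


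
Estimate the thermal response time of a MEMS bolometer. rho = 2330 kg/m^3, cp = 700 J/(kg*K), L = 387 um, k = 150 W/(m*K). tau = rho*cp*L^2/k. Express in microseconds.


Step 1: Convert L to m: L = 387e-6 m
Step 2: L^2 = (387e-6)^2 = 1.49769e-07 m^2
Step 3: tau = 2330 * 700 * 1.49769e-07 / 150 = 1.62848826e-03 s
Step 4: Convert to microseconds (multiply by 1e6).
tau = 1628.488 us


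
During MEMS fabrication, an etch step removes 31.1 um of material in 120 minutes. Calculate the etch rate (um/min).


Step 1: Etch rate = depth / time
Step 2: rate = 31.1 / 120
rate = 0.259 um/min


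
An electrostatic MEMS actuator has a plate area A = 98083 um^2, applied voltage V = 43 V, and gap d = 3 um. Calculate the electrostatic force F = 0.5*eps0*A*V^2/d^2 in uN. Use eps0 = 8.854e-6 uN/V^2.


Step 1: Identify parameters.
eps0 = 8.854e-6 uN/V^2, A = 98083 um^2, V = 43 V, d = 3 um
Step 2: Compute V^2 = 43^2 = 1849
Step 3: Compute d^2 = 3^2 = 9
Step 4: F = 0.5 * 8.854e-6 * 98083 * 1849 / 9
F = 89.207 uN


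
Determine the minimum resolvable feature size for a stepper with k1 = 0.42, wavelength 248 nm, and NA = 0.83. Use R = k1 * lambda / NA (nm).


Step 1: Identify values: k1 = 0.42, lambda = 248 nm, NA = 0.83
Step 2: R = k1 * lambda / NA
R = 0.42 * 248 / 0.83
R = 125.5 nm


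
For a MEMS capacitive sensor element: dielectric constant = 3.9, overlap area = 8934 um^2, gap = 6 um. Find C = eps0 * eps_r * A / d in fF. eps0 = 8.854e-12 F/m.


Step 1: Convert area to m^2: A = 8934e-12 m^2
Step 2: Convert gap to m: d = 6e-6 m
Step 3: C = eps0 * eps_r * A / d
C = 8.854e-12 * 3.9 * 8934e-12 / 6e-6
Step 4: Convert to fF (multiply by 1e15).
C = 51.42 fF


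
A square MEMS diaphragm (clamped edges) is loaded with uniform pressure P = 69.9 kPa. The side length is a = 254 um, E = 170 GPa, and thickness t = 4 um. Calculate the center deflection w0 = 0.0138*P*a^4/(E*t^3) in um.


Step 1: Convert pressure to compatible units (E is in GPa, so P in GPa).
P = 69.9 kPa = 69.9e-6 GPa
Step 2: Compute numerator: 0.0138 * P * a^4.
a^4 = 254^4 = 4162314256
numerator = 0.0138 * 69.9e-6 * 4162314256 = 4.0151e+03
Step 3: Compute denominator: E * t^3 = 170 * 4^3 = 10880
Step 4: w0 = numerator / denominator = 4.0151e+03 / 10880 = 0.369 um


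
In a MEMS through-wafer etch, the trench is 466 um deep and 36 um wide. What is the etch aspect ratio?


Step 1: AR = depth / width
Step 2: AR = 466 / 36
AR = 12.9


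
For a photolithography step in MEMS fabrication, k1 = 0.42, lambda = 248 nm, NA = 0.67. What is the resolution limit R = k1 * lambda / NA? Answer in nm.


Step 1: Identify values: k1 = 0.42, lambda = 248 nm, NA = 0.67
Step 2: R = k1 * lambda / NA
R = 0.42 * 248 / 0.67
R = 155.5 nm


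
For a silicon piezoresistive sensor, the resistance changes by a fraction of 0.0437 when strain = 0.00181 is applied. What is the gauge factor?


Step 1: Identify values.
dR/R = 0.0437, strain = 0.00181
Step 2: GF = (dR/R) / strain = 0.0437 / 0.00181
GF = 24.1


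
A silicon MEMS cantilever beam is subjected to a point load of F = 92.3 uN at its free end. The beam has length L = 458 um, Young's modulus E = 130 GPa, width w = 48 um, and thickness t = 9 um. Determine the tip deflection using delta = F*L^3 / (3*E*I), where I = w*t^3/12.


Step 1: Calculate the second moment of area.
I = w * t^3 / 12 = 48 * 9^3 / 12 = 2916.0 um^4
Step 2: Convert E to consistent units (1 GPa = 1000 uN/um^2).
E = 130 GPa = 130000 uN/um^2
Step 3: Calculate tip deflection.
delta = F * L^3 / (3 * E * I)
delta = 92.3 * 458^3 / (3 * 130000 * 2916.0)
delta = 7.7973 um


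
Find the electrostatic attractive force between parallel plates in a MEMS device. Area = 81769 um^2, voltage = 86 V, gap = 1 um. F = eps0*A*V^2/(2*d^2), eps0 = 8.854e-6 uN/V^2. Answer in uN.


Step 1: Identify parameters.
eps0 = 8.854e-6 uN/V^2, A = 81769 um^2, V = 86 V, d = 1 um
Step 2: Compute V^2 = 86^2 = 7396
Step 3: Compute d^2 = 1^2 = 1
Step 4: F = 0.5 * 8.854e-6 * 81769 * 7396 / 1
F = 2677.288 uN


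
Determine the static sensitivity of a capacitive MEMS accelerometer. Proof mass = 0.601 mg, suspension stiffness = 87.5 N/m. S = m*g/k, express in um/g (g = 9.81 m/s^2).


Step 1: Convert mass: m = 0.601 mg = 6.01e-07 kg
Step 2: S = m * g / k = 6.01e-07 * 9.81 / 87.5
Step 3: S = 6.74e-08 m/g
Step 4: Convert to um/g: S = 0.067 um/g
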